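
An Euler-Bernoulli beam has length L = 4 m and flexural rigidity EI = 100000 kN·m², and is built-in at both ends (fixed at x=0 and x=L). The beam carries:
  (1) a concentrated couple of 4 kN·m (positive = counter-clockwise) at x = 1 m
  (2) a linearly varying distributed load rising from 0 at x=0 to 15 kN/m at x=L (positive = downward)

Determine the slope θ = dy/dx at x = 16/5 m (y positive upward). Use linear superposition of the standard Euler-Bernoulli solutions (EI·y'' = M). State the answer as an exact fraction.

Load 1 — applied couple M₀=4 kN·m at a=1 m (b=L-a=3):
  θ_1 = (R_Ax²/2 - M_Ax - M₀(x-a))/EI  [x>a] with R_A=9/8, M_A=-3/4 = ((9/8)·(16/5)²/2 - (-3/4)·(16/5) - 4·((16/5)-1))/100000 = -1/156250 rad
Load 2 — triangular load w₀=15 kN/m (0→w₀ over full span):
  θ_2 = -w₀(2x(L-x)(L-2x)(x+2L)+x²(L-x)²)/(120LEI) = -15·(2·(16/5)·(4-(16/5))·(4-2·(16/5))·((16/5)+2·4)+(16/5)²·(4-(16/5))²)/(120·4·100000) = 16/390625 rad
Superposition: θ = Σ θ_i = 27/781250 rad ≈ 0.000035 rad

θ(16/5) = 27/781250 rad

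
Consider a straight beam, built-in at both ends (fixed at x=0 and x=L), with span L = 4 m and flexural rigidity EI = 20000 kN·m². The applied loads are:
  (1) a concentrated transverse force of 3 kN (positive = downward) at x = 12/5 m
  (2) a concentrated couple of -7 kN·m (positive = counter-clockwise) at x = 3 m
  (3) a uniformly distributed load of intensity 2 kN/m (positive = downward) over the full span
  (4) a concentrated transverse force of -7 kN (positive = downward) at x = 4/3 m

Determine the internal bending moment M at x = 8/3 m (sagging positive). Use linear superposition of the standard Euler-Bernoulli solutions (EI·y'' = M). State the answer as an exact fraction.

M(8/3) = -268157/162000 kN·m

Load 1 — point force P=3 kN at a=12/5 m (b=L-a=8/5):
  M_1 = Pa²(a+3b)(L-x)/L³ - Pa²b/L²  [x>a] = 3·(12/5)²·((12/5)+3·(8/5))·(4-(8/3))/4³ - 3·(12/5)²·(8/5)/4² = 108/125 kN·m
Load 2 — applied couple M₀=-7 kN·m at a=3 m (b=L-a=1):
  M_2 = R_Ax - M_A  [x≤a] with R_A=-63/32, M_A=-35/16 = (-63/32)·(8/3) - (-35/16) = -49/16 kN·m
Load 3 — uniform load w=2 kN/m over full span:
  M_3 = wLx/2 - wL²/12 - wx²/2 = 2·4·(8/3)/2 - 2·4²/12 - 2·(8/3)²/2 = 8/9 kN·m
Load 4 — point force P=-7 kN at a=4/3 m (b=L-a=8/3):
  M_4 = Pa²(a+3b)(L-x)/L³ - Pa²b/L²  [x>a] = (-7)·(4/3)²·((4/3)+3·(8/3))·(4-(8/3))/4³ - (-7)·(4/3)²·(8/3)/4² = -28/81 kN·m
Superposition: M = Σ M_i = -268157/162000 kN·m ≈ -1.655290 kN·m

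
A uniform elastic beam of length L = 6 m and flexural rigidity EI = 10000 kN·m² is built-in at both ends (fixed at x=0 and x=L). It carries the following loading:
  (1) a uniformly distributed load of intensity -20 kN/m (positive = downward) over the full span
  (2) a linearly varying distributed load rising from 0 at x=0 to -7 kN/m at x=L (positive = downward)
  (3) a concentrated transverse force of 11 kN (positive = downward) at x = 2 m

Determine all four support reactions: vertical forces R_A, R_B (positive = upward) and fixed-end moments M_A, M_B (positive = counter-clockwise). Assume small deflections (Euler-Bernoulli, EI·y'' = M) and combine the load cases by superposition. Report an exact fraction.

Load 1 — uniform load w=-20 kN/m over full span:
  R_A = wL/2 = (-20)·6/2 = -60 kN
  M_A = wL²/12 = (-20)·6²/12 = -60 kN·m
  R_B = wL/2 = (-20)·6/2 = -60 kN
  M_B = -wL²/12 = -(-20)·6²/12 = 60 kN·m
Load 2 — triangular load w₀=-7 kN/m (0→w₀ over full span):
  R_A = 3w₀L/20 = 3·(-7)·6/20 = -63/10 kN
  M_A = w₀L²/30 = (-7)·6²/30 = -42/5 kN·m
  R_B = 7w₀L/20 = 7·(-7)·6/20 = -147/10 kN
  M_B = -w₀L²/20 = -(-7)·6²/20 = 63/5 kN·m
Load 3 — point force P=11 kN at a=2 m (b=L-a=4):
  R_A = Pb²(3a+b)/L³ = 11·4²·(3·2+4)/6³ = 220/27 kN
  M_A = Pab²/L² = 11·2·4²/6² = 88/9 kN·m
  R_B = Pa²(a+3b)/L³ = 11·2²·(2+3·4)/6³ = 77/27 kN
  M_B = -Pa²b/L² = -11·2²·4/6² = -44/9 kN·m
Superposition: R_A = -15701/270 kN, M_A = -2638/45 kN·m, R_B = -19399/270 kN, M_B = 3047/45 kN·m

R_A = -15701/270 kN, M_A = -2638/45 kN·m, R_B = -19399/270 kN, M_B = 3047/45 kN·m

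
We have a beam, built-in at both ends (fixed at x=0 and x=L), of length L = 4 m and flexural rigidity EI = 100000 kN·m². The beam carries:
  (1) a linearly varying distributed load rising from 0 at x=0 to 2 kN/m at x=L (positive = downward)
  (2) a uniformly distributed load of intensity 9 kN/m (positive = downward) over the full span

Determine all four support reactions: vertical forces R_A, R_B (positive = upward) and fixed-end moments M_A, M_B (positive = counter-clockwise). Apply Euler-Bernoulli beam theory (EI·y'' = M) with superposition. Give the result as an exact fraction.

R_A = 96/5 kN, M_A = 196/15 kN·m, R_B = 104/5 kN, M_B = -68/5 kN·m

Load 1 — triangular load w₀=2 kN/m (0→w₀ over full span):
  R_A = 3w₀L/20 = 3·2·4/20 = 6/5 kN
  M_A = w₀L²/30 = 2·4²/30 = 16/15 kN·m
  R_B = 7w₀L/20 = 7·2·4/20 = 14/5 kN
  M_B = -w₀L²/20 = -2·4²/20 = -8/5 kN·m
Load 2 — uniform load w=9 kN/m over full span:
  R_A = wL/2 = 9·4/2 = 18 kN
  M_A = wL²/12 = 9·4²/12 = 12 kN·m
  R_B = wL/2 = 9·4/2 = 18 kN
  M_B = -wL²/12 = -9·4²/12 = -12 kN·m
Superposition: R_A = 96/5 kN, M_A = 196/15 kN·m, R_B = 104/5 kN, M_B = -68/5 kN·m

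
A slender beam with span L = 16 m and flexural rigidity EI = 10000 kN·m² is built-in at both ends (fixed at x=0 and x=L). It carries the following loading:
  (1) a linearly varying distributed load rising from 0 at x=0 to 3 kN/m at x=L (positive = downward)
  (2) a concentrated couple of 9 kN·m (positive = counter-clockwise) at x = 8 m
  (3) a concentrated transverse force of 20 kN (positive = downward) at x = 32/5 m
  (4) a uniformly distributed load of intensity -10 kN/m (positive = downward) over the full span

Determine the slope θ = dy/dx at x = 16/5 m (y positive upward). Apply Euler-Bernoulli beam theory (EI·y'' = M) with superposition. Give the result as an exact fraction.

Load 1 — triangular load w₀=3 kN/m (0→w₀ over full span):
  θ_1 = -w₀(2x(L-x)(L-2x)(x+2L)+x²(L-x)²)/(120LEI) = -3·(2·(16/5)·(16-(16/5))·(16-2·(16/5))·((16/5)+2·16)+(16/5)²·(16-(16/5))²)/(120·16·10000) = -1792/390625 rad
Load 2 — applied couple M₀=9 kN·m at a=8 m (b=L-a=8):
  θ_2 = (R_Ax²/2 - M_Ax)/EI  [x≤a] with R_A=27/32, M_A=9/4 = ((27/32)·(16/5)²/2 - (9/4)·(16/5))/10000 = -9/31250 rad
Load 3 — point force P=20 kN at a=32/5 m (b=L-a=48/5):
  θ_3 = -Pb²x(2aL-(3a+b)x)/(2L³EI)  [x≤a] = -20·(48/5)²·(16/5)·(2·(32/5)·16-(3·(32/5)+(48/5))·(16/5))/(2·16³·10000) = -3168/390625 rad
Load 4 — uniform load w=-10 kN/m over full span:
  θ_4 = -wx(L-x)(L-2x)/(12EI) = -(-10)·(16/5)·(16-(16/5))·(16-2·(16/5))/(12·10000) = 512/15625 rad
Superposition: θ = Σ θ_i = 3091/156250 rad ≈ 0.019782 rad

θ(16/5) = 3091/156250 rad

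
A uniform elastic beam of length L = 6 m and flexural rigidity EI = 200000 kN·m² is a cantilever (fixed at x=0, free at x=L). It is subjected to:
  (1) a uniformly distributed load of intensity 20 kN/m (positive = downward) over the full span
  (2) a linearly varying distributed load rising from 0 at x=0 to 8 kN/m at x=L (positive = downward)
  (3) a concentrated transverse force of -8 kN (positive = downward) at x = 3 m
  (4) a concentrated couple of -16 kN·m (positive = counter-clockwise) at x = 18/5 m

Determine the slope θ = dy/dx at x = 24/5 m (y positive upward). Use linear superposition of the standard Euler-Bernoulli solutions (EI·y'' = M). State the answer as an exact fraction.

θ(24/5) = -148383/31250000 rad

Load 1 — uniform load w=20 kN/m over full span:
  θ_1 = -wx(x²-3Lx+3L²)/(6EI) = -20·(24/5)·((24/5)²-3·6·(24/5)+3·6²)/(6·200000) = -279/78125 rad
Load 2 — triangular load w₀=8 kN/m (0→w₀ over full span):
  θ_2 = (w₀Lx²/4-w₀L²x/3-w₀x⁴/(24L))/EI = (8·6·(24/5)²/4-8·6²·(24/5)/3-8·(24/5)⁴/(24·6))/200000 = -2088/1953125 rad
Load 3 — point force P=-8 kN at a=3 m (b=L-a=3):
  θ_3 = -Pa²/(2EI)  [x>a] = -(-8)·3²/(2·200000) = 9/50000 rad
Load 4 — applied couple M₀=-16 kN·m at a=18/5 m (b=L-a=12/5):
  θ_4 = M₀a/EI  [x>a] = (-16)·(18/5)/200000 = -9/31250 rad
Superposition: θ = Σ θ_i = -148383/31250000 rad ≈ -0.004748 rad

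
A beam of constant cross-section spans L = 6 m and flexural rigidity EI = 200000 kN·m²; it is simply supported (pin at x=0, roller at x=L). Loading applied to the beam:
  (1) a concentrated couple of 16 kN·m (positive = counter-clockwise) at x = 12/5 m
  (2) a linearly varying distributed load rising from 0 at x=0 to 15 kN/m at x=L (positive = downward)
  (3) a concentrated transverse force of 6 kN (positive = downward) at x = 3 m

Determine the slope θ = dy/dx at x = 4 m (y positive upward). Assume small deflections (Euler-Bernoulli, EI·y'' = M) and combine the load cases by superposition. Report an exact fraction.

θ(4) = 5227/30000000 rad

Load 1 — applied couple M₀=16 kN·m at a=12/5 m (b=L-a=18/5):
  θ_1 = (M₀x²/(2L)-M₀(x-a)+C₁)/EI  [x>a] with C₁=M₀(3b²-L²)/(6L)=32/25 = (16·4²/(2·6)-16·(4-(12/5))+(32/25))/200000 = -7/468750 rad
Load 2 — triangular load w₀=15 kN/m (0→w₀ over full span):
  θ_2 = -w₀(7L⁴-30L²x²+15x⁴)/(360LEI) = -15·(7·6⁴-30·6²·4²+15·4⁴)/(360·6·200000) = 91/600000 rad
Load 3 — point force P=6 kN at a=3 m (b=L-a=3):
  θ_3 = -Pa(2L²-6Lx+3x²+a²)/(6LEI)  [x>a] = -6·3·(2·6²-6·6·4+3·4²+3²)/(6·6·200000) = 3/80000 rad
Superposition: θ = Σ θ_i = 5227/30000000 rad ≈ 0.000174 rad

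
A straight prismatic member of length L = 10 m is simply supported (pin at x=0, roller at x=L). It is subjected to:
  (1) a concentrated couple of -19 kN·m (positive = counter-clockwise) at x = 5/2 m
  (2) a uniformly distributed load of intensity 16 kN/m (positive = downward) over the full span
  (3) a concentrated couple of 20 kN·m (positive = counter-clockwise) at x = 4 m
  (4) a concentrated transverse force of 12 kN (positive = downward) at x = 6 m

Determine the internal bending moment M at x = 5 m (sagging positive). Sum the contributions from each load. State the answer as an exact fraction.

M(5) = 447/2 kN·m

Load 1 — applied couple M₀=-19 kN·m at a=5/2 m (b=L-a=15/2):
  M_1 = M₀x/L - M₀  [x>a] = (-19)·5/10 - (-19) = 19/2 kN·m
Load 2 — uniform load w=16 kN/m over full span:
  M_2 = wx(L-x)/2 = 16·5·(10-5)/2 = 200 kN·m
Load 3 — applied couple M₀=20 kN·m at a=4 m (b=L-a=6):
  M_3 = M₀x/L - M₀  [x>a] = 20·5/10 - 20 = -10 kN·m
Load 4 — point force P=12 kN at a=6 m (b=L-a=4):
  M_4 = Pbx/L  [x≤a] = 12·4·5/10 = 24 kN·m
Superposition: M = Σ M_i = 447/2 kN·m ≈ 223.500000 kN·m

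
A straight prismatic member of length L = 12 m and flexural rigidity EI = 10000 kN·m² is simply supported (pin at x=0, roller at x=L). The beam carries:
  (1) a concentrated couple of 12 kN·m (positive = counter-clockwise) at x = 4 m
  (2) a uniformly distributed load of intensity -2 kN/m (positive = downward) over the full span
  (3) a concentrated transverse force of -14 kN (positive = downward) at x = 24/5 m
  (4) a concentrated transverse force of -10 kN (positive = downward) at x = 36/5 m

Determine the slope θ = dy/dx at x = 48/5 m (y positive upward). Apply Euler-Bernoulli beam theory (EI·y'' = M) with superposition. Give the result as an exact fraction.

Load 1 — applied couple M₀=12 kN·m at a=4 m (b=L-a=8):
  θ_1 = (M₀x²/(2L)-M₀(x-a)+C₁)/EI  [x>a] with C₁=M₀(3b²-L²)/(6L)=8 = (12·(48/5)²/(2·12)-12·((48/5)-4)+8)/10000 = -41/31250 rad
Load 2 — uniform load w=-2 kN/m over full span:
  θ_2 = -w(L³-6Lx²+4x³)/(24EI) = -(-2)·(12³-6·12·(48/5)²+4·(48/5)³)/(24·10000) = -891/78125 rad
Load 3 — point force P=-14 kN at a=24/5 m (b=L-a=36/5):
  θ_3 = -Pa(2L²-6Lx+3x²+a²)/(6LEI)  [x>a] = -(-14)·(24/5)·(2·12²-6·12·(48/5)+3·(48/5)²+(24/5)²)/(6·12·10000) = -756/78125 rad
Load 4 — point force P=-10 kN at a=36/5 m (b=L-a=24/5):
  θ_4 = -Pa(2L²-6Lx+3x²+a²)/(6LEI)  [x>a] = -(-10)·(36/5)·(2·12²-6·12·(48/5)+3·(48/5)²+(36/5)²)/(6·12·10000) = -117/15625 rad
Superposition: θ = Σ θ_i = -4669/156250 rad ≈ -0.029882 rad

θ(48/5) = -4669/156250 rad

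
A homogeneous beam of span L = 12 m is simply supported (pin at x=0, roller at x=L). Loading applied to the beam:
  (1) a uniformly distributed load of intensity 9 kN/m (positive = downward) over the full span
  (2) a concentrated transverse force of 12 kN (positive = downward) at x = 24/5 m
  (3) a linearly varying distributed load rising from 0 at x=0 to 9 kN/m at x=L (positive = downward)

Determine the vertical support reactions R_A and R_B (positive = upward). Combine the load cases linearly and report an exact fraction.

Load 1 — uniform load w=9 kN/m over full span:
  R_A = wL/2 = 9·12/2 = 54 kN
  R_B = wL/2 = 9·12/2 = 54 kN
Load 2 — point force P=12 kN at a=24/5 m (b=L-a=36/5):
  R_A = Pb/L = 12·(36/5)/12 = 36/5 kN
  R_B = Pa/L = 12·(24/5)/12 = 24/5 kN
Load 3 — triangular load w₀=9 kN/m (0→w₀ over full span):
  R_A = w₀L/6 = 9·12/6 = 18 kN
  R_B = w₀L/3 = 9·12/3 = 36 kN
Superposition: R_A = 396/5 kN, R_B = 474/5 kN

R_A = 396/5 kN, R_B = 474/5 kN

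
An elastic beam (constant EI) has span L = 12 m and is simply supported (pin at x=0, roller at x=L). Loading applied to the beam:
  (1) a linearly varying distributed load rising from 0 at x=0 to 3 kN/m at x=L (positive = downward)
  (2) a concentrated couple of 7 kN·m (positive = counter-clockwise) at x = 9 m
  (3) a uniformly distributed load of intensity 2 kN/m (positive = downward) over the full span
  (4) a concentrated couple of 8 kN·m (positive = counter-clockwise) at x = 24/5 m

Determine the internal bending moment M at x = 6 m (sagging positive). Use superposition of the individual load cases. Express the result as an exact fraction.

M(6) = 125/2 kN·m

Load 1 — triangular load w₀=3 kN/m (0→w₀ over full span):
  M_1 = w₀Lx/6 - w₀x³/(6L) = 3·12·6/6 - 3·6³/(6·12) = 27 kN·m
Load 2 — applied couple M₀=7 kN·m at a=9 m (b=L-a=3):
  M_2 = M₀x/L  [x≤a] = 7·6/12 = 7/2 kN·m
Load 3 — uniform load w=2 kN/m over full span:
  M_3 = wx(L-x)/2 = 2·6·(12-6)/2 = 36 kN·m
Load 4 — applied couple M₀=8 kN·m at a=24/5 m (b=L-a=36/5):
  M_4 = M₀x/L - M₀  [x>a] = 8·6/12 - 8 = -4 kN·m
Superposition: M = Σ M_i = 125/2 kN·m ≈ 62.500000 kN·m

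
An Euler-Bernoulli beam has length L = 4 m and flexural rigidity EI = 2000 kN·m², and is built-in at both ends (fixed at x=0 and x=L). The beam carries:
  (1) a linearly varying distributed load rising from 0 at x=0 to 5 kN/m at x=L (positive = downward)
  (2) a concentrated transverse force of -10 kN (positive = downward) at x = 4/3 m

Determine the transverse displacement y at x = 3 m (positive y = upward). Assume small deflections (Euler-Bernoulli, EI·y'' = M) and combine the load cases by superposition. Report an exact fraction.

Load 1 — triangular load w₀=5 kN/m (0→w₀ over full span):
  y_1 = -w₀x²(L-x)²(x+2L)/(120LEI) = -5·3²·(4-3)²·(3+2·4)/(120·4·2000) = -33/64000 m
Load 2 — point force P=-10 kN at a=4/3 m (b=L-a=8/3):
  y_2 = -Pa²(L-x)²(3bL-(3b+a)(L-x))/(6L³EI)  [x>a] = -(-10)·(4/3)²·(4-3)²·(3·(8/3)·4-(3·(8/3)+(4/3))·(4-3))/(6·4³·2000) = 17/32400 m
Superposition: y = Σ y_i = 47/5184000 m ≈ 0.000009 m

y(3) = 47/5184000 m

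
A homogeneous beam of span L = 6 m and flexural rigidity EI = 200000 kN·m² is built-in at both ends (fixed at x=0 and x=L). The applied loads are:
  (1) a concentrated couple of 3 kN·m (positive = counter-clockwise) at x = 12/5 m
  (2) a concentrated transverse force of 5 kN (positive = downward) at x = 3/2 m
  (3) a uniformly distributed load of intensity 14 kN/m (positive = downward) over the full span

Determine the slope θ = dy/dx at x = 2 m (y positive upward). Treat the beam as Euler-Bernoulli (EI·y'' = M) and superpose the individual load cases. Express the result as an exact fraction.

θ(2) = -11143/120000000 rad

Load 1 — applied couple M₀=3 kN·m at a=12/5 m (b=L-a=18/5):
  θ_1 = (R_Ax²/2 - M_Ax)/EI  [x≤a] with R_A=18/25, M_A=9/25 = ((18/25)·2²/2 - (9/25)·2)/200000 = 9/2500000 rad
Load 2 — point force P=5 kN at a=3/2 m (b=L-a=9/2):
  θ_2 = Pa²(L-x)(2bL-(3b+a)(L-x))/(2L³EI)  [x>a] = 5·(3/2)²·(6-2)·(2·(9/2)·6-(3·(9/2)+(3/2))·(6-2))/(2·6³·200000) = -1/320000 rad
Load 3 — uniform load w=14 kN/m over full span:
  θ_3 = -wx(L-x)(L-2x)/(12EI) = -14·2·(6-2)·(6-2·2)/(12·200000) = -7/75000 rad
Superposition: θ = Σ θ_i = -11143/120000000 rad ≈ -0.000093 rad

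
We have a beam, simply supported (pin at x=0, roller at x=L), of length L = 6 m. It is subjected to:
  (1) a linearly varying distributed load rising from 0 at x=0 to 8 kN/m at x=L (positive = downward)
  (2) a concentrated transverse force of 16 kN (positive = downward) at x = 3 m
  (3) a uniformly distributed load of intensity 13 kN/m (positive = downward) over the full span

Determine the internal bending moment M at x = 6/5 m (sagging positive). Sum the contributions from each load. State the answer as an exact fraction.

M(6/5) = 7032/125 kN·m

Load 1 — triangular load w₀=8 kN/m (0→w₀ over full span):
  M_1 = w₀Lx/6 - w₀x³/(6L) = 8·6·(6/5)/6 - 8·(6/5)³/(6·6) = 1152/125 kN·m
Load 2 — point force P=16 kN at a=3 m (b=L-a=3):
  M_2 = Pbx/L  [x≤a] = 16·3·(6/5)/6 = 48/5 kN·m
Load 3 — uniform load w=13 kN/m over full span:
  M_3 = wx(L-x)/2 = 13·(6/5)·(6-(6/5))/2 = 936/25 kN·m
Superposition: M = Σ M_i = 7032/125 kN·m ≈ 56.256000 kN·m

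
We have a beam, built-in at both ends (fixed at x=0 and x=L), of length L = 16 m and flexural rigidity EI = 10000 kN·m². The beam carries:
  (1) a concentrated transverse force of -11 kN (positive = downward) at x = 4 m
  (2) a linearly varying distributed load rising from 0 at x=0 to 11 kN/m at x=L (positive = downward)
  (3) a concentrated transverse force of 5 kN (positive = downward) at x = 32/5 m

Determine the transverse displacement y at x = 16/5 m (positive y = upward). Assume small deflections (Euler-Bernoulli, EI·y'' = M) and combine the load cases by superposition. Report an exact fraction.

Load 1 — point force P=-11 kN at a=4 m (b=L-a=12):
  y_1 = -Pb²x²(3aL-(3a+b)x)/(6L³EI)  [x≤a] = -(-11)·12²·(16/5)²·(3·4·16-(3·4+12)·(16/5))/(6·16³·10000) = 594/78125 m
Load 2 — triangular load w₀=11 kN/m (0→w₀ over full span):
  y_2 = -w₀x²(L-x)²(x+2L)/(120LEI) = -11·(16/5)²·(16-(16/5))²·((16/5)+2·16)/(120·16·10000) = -991232/29296875 m
Load 3 — point force P=5 kN at a=32/5 m (b=L-a=48/5):
  y_3 = -Pb²x²(3aL-(3a+b)x)/(6L³EI)  [x≤a] = -5·(48/5)²·(16/5)²·(3·(32/5)·16-(3·(32/5)+(48/5))·(16/5))/(6·16³·10000) = -8064/1953125 m
Superposition: y = Σ y_i = -889442/29296875 m ≈ -0.030360 m

y(16/5) = -889442/29296875 m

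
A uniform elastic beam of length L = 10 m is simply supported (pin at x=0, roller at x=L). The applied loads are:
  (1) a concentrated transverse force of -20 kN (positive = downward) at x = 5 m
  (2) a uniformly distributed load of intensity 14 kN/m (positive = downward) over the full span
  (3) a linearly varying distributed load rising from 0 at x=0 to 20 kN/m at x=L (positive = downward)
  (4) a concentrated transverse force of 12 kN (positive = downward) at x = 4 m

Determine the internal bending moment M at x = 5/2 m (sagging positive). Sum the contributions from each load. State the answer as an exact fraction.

Load 1 — point force P=-20 kN at a=5 m (b=L-a=5):
  M_1 = Pbx/L  [x≤a] = (-20)·5·(5/2)/10 = -25 kN·m
Load 2 — uniform load w=14 kN/m over full span:
  M_2 = wx(L-x)/2 = 14·(5/2)·(10-(5/2))/2 = 525/4 kN·m
Load 3 — triangular load w₀=20 kN/m (0→w₀ over full span):
  M_3 = w₀Lx/6 - w₀x³/(6L) = 20·10·(5/2)/6 - 20·(5/2)³/(6·10) = 625/8 kN·m
Load 4 — point force P=12 kN at a=4 m (b=L-a=6):
  M_4 = Pbx/L  [x≤a] = 12·6·(5/2)/10 = 18 kN·m
Superposition: M = Σ M_i = 1619/8 kN·m ≈ 202.375000 kN·m

M(5/2) = 1619/8 kN·m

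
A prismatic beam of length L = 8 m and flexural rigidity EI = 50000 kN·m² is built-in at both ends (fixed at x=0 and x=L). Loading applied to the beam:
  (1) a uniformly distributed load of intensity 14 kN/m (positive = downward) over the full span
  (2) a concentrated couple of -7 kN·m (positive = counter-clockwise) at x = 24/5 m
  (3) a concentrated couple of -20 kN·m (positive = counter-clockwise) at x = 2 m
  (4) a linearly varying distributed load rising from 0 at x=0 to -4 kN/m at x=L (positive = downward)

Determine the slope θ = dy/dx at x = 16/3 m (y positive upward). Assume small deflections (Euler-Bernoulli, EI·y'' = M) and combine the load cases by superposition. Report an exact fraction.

Load 1 — uniform load w=14 kN/m over full span:
  θ_1 = -wx(L-x)(L-2x)/(12EI) = -14·(16/3)·(8-(16/3))·(8-2·(16/3))/(12·50000) = 224/253125 rad
Load 2 — applied couple M₀=-7 kN·m at a=24/5 m (b=L-a=16/5):
  θ_2 = (R_Ax²/2 - M_Ax - M₀(x-a))/EI  [x>a] with R_A=-63/50, M_A=-56/25 = ((-63/50)·(16/3)²/2 - (-56/25)·(16/3) - (-7)·((16/3)-(24/5)))/50000 = -7/156250 rad
Load 3 — applied couple M₀=-20 kN·m at a=2 m (b=L-a=6):
  θ_3 = (R_Ax²/2 - M_Ax - M₀(x-a))/EI  [x>a] with R_A=-45/16, M_A=15/4 = ((-45/16)·(16/3)²/2 - (15/4)·(16/3) - (-20)·((16/3)-2))/50000 = 1/7500 rad
Load 4 — triangular load w₀=-4 kN/m (0→w₀ over full span):
  θ_4 = -w₀(2x(L-x)(L-2x)(x+2L)+x²(L-x)²)/(120LEI) = -(-4)·(2·(16/3)·(8-(16/3))·(8-2·(16/3))·((16/3)+2·8)+(16/3)²·(8-(16/3))²)/(120·8·50000) = -448/3796875 rad
Superposition: θ = Σ θ_i = 64963/75937500 rad ≈ 0.000855 rad

θ(16/3) = 64963/75937500 rad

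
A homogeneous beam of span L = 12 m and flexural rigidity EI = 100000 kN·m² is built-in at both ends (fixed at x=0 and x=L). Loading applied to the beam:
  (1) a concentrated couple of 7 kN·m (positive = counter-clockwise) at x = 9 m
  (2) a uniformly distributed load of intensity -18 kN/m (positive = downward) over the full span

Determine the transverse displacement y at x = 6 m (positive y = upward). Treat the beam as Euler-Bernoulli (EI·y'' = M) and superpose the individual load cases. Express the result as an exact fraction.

y(6) = 153/16000 m

Load 1 — applied couple M₀=7 kN·m at a=9 m (b=L-a=3):
  y_1 = (R_Ax³/6 - M_Ax²/2)/EI  [x≤a] with R_A=21/32, M_A=35/16 = ((21/32)·6³/6 - (35/16)·6²/2)/100000 = -63/400000 m
Load 2 — uniform load w=-18 kN/m over full span:
  y_2 = -wx²(L-x)²/(24EI) = -(-18)·6²·(12-6)²/(24·100000) = 243/25000 m
Superposition: y = Σ y_i = 153/16000 m ≈ 0.009562 m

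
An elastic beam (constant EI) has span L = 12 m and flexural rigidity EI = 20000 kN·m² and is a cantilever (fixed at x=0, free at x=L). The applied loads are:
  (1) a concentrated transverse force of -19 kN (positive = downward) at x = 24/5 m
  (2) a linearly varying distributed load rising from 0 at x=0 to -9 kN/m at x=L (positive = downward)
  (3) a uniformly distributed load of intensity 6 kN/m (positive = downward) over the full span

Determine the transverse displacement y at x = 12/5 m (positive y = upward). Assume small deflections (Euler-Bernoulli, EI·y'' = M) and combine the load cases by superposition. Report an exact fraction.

y(12/5) = 123318/9765625 m

Load 1 — point force P=-19 kN at a=24/5 m (b=L-a=36/5):
  y_1 = -Px²(3a-x)/(6EI)  [x≤a] = -(-19)·(12/5)²·(3·(24/5)-(12/5))/(6·20000) = 171/15625 m
Load 2 — triangular load w₀=-9 kN/m (0→w₀ over full span):
  y_2 = (w₀Lx³/12-w₀L²x²/6-w₀x⁵/(120L))/EI = ((-9)·12·(12/5)³/12-(-9)·12²·(12/5)²/6-(-9)·(12/5)⁵/(120·12))/20000 = 546993/9765625 m
Load 3 — uniform load w=6 kN/m over full span:
  y_3 = -wx²(x²-4Lx+6L²)/(24EI) = -6·(12/5)²·((12/5)²-4·12·(12/5)+6·12²)/(24·20000) = -21222/390625 m
Superposition: y = Σ y_i = 123318/9765625 m ≈ 0.012628 m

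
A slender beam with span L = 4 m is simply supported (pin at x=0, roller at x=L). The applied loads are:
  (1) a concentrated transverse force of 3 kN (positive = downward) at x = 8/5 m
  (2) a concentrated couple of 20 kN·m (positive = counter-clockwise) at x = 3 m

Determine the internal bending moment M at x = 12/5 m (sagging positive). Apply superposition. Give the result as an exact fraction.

Load 1 — point force P=3 kN at a=8/5 m (b=L-a=12/5):
  M_1 = Pa(L-x)/L  [x>a] = 3·(8/5)·(4-(12/5))/4 = 48/25 kN·m
Load 2 — applied couple M₀=20 kN·m at a=3 m (b=L-a=1):
  M_2 = M₀x/L  [x≤a] = 20·(12/5)/4 = 12 kN·m
Superposition: M = Σ M_i = 348/25 kN·m ≈ 13.920000 kN·m

M(12/5) = 348/25 kN·m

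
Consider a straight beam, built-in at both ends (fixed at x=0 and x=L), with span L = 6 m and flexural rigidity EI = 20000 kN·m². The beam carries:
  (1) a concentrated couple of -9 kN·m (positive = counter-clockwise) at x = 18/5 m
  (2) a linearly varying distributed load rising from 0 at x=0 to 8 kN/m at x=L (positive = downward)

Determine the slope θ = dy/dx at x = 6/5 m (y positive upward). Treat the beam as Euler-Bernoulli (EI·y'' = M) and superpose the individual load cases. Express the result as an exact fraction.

Load 1 — applied couple M₀=-9 kN·m at a=18/5 m (b=L-a=12/5):
  θ_1 = (R_Ax²/2 - M_Ax)/EI  [x≤a] with R_A=-54/25, M_A=-72/25 = ((-54/25)·(6/5)²/2 - (-72/25)·(6/5))/20000 = 297/3125000 rad
Load 2 — triangular load w₀=8 kN/m (0→w₀ over full span):
  θ_2 = -w₀(2x(L-x)(L-2x)(x+2L)+x²(L-x)²)/(120LEI) = -8·(2·(6/5)·(6-(6/5))·(6-2·(6/5))·((6/5)+2·6)+(6/5)²·(6-(6/5))²)/(120·6·20000) = -126/390625 rad
Superposition: θ = Σ θ_i = -711/3125000 rad ≈ -0.000228 rad

θ(6/5) = -711/3125000 rad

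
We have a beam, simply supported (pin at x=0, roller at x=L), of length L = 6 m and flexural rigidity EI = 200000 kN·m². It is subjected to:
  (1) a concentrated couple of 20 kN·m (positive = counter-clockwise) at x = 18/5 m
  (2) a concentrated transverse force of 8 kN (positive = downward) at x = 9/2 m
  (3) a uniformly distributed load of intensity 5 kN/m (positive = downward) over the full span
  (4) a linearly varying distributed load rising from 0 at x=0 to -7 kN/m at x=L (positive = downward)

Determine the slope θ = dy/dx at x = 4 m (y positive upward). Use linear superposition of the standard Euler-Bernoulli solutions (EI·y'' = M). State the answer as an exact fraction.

θ(4) = 739/7200000 rad

Load 1 — applied couple M₀=20 kN·m at a=18/5 m (b=L-a=12/5):
  θ_1 = (M₀x²/(2L)-M₀(x-a)+C₁)/EI  [x>a] with C₁=M₀(3b²-L²)/(6L)=-52/5 = (20·4²/(2·6)-20·(4-(18/5))+(-52/5))/200000 = 31/750000 rad
Load 2 — point force P=8 kN at a=9/2 m (b=L-a=3/2):
  θ_2 = -Pb(L²-b²-3x²)/(6LEI)  [x≤a] = -8·(3/2)·(6²-(3/2)²-3·4²)/(6·6·200000) = 19/800000 rad
Load 3 — uniform load w=5 kN/m over full span:
  θ_3 = -w(L³-6Lx²+4x³)/(24EI) = -5·(6³-6·6·4²+4·4³)/(24·200000) = 13/120000 rad
Load 4 — triangular load w₀=-7 kN/m (0→w₀ over full span):
  θ_4 = -w₀(7L⁴-30L²x²+15x⁴)/(360LEI) = -(-7)·(7·6⁴-30·6²·4²+15·4⁴)/(360·6·200000) = -637/9000000 rad
Superposition: θ = Σ θ_i = 739/7200000 rad ≈ 0.000103 rad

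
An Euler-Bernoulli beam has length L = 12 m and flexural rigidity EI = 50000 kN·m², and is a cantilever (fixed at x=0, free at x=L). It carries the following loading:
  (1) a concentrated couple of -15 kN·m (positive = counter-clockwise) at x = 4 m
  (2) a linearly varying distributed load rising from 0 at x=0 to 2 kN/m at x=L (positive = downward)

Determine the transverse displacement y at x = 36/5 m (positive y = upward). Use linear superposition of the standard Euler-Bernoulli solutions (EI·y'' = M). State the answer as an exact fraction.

Load 1 — applied couple M₀=-15 kN·m at a=4 m (b=L-a=8):
  y_1 = M₀a(2x-a)/(2EI)  [x>a] = (-15)·4·(2·(36/5)-4)/(2·50000) = -39/6250 m
Load 2 — triangular load w₀=2 kN/m (0→w₀ over full span):
  y_2 = (w₀Lx³/12-w₀L²x²/6-w₀x⁵/(120L))/EI = (2·12·(36/5)³/12-2·12²·(36/5)²/6-2·(36/5)⁵/(120·12))/50000 = -1727244/48828125 m
Superposition: y = Σ y_i = -4063863/97656250 m ≈ -0.041614 m

y(36/5) = -4063863/97656250 m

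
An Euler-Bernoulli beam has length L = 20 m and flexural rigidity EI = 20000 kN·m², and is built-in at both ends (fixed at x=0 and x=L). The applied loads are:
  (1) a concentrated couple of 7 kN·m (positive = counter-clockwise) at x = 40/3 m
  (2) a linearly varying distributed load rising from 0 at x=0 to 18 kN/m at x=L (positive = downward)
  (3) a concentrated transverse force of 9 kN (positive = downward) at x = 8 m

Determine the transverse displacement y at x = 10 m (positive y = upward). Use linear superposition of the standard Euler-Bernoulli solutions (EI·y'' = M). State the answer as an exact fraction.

y(10) = -9281/45000 m

Load 1 — applied couple M₀=7 kN·m at a=40/3 m (b=L-a=20/3):
  y_1 = (R_Ax³/6 - M_Ax²/2)/EI  [x≤a] with R_A=7/15, M_A=7/3 = ((7/15)·10³/6 - (7/3)·10²/2)/20000 = -7/3600 m
Load 2 — triangular load w₀=18 kN/m (0→w₀ over full span):
  y_2 = -w₀x²(L-x)²(x+2L)/(120LEI) = -18·10²·(20-10)²·(10+2·20)/(120·20·20000) = -3/16 m
Load 3 — point force P=9 kN at a=8 m (b=L-a=12):
  y_3 = -Pa²(L-x)²(3bL-(3b+a)(L-x))/(6L³EI)  [x>a] = -9·8²·(20-10)²·(3·12·20-(3·12+8)·(20-10))/(6·20³·20000) = -21/1250 m
Superposition: y = Σ y_i = -9281/45000 m ≈ -0.206244 m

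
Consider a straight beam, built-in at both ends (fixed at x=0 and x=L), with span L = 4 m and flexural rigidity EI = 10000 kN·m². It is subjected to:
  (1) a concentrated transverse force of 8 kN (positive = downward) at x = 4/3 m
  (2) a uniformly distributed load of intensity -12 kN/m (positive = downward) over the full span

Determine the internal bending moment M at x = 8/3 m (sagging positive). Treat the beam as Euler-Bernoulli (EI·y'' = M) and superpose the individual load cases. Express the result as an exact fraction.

Load 1 — point force P=8 kN at a=4/3 m (b=L-a=8/3):
  M_1 = Pa²(a+3b)(L-x)/L³ - Pa²b/L²  [x>a] = 8·(4/3)²·((4/3)+3·(8/3))·(4-(8/3))/4³ - 8·(4/3)²·(8/3)/4² = 32/81 kN·m
Load 2 — uniform load w=-12 kN/m over full span:
  M_2 = wLx/2 - wL²/12 - wx²/2 = (-12)·4·(8/3)/2 - (-12)·4²/12 - (-12)·(8/3)²/2 = -16/3 kN·m
Superposition: M = Σ M_i = -400/81 kN·m ≈ -4.938272 kN·m

M(8/3) = -400/81 kN·m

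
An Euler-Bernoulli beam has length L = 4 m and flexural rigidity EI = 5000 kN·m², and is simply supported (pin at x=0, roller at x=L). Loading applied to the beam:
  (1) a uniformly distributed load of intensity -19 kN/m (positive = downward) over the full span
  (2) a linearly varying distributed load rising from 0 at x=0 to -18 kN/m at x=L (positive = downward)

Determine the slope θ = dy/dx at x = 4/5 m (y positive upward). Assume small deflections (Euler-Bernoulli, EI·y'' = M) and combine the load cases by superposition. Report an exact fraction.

θ(4/5) = 4591/390625 rad

Load 1 — uniform load w=-19 kN/m over full span:
  θ_1 = -w(L³-6Lx²+4x³)/(24EI) = -(-19)·(4³-6·4·(4/5)²+4·(4/5)³)/(24·5000) = 627/78125 rad
Load 2 — triangular load w₀=-18 kN/m (0→w₀ over full span):
  θ_2 = -w₀(7L⁴-30L²x²+15x⁴)/(360LEI) = -(-18)·(7·4⁴-30·4²·(4/5)²+15·(4/5)⁴)/(360·4·5000) = 1456/390625 rad
Superposition: θ = Σ θ_i = 4591/390625 rad ≈ 0.011753 rad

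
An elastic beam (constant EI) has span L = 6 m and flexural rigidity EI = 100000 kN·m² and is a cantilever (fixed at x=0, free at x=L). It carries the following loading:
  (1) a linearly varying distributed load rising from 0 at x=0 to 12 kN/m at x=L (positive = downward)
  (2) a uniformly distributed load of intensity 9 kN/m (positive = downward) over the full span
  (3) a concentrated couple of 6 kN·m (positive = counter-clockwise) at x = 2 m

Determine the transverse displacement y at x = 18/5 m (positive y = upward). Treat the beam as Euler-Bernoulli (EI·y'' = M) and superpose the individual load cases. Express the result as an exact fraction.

Load 1 — triangular load w₀=12 kN/m (0→w₀ over full span):
  y_1 = (w₀Lx³/12-w₀L²x²/6-w₀x⁵/(120L))/EI = (12·6·(18/5)³/12-12·6²·(18/5)²/6-12·(18/5)⁵/(120·6))/100000 = -1295433/195312500 m
Load 2 — uniform load w=9 kN/m over full span:
  y_2 = -wx²(x²-4Lx+6L²)/(24EI) = -9·(18/5)²·((18/5)²-4·6·(18/5)+6·6²)/(24·100000) = -216513/31250000 m
Load 3 — applied couple M₀=6 kN·m at a=2 m (b=L-a=4):
  y_3 = M₀a(2x-a)/(2EI)  [x>a] = 6·2·(2·(18/5)-2)/(2·100000) = 39/125000 m
Superposition: y = Σ y_i = -10350807/781250000 m ≈ -0.013249 m

y(18/5) = -10350807/781250000 m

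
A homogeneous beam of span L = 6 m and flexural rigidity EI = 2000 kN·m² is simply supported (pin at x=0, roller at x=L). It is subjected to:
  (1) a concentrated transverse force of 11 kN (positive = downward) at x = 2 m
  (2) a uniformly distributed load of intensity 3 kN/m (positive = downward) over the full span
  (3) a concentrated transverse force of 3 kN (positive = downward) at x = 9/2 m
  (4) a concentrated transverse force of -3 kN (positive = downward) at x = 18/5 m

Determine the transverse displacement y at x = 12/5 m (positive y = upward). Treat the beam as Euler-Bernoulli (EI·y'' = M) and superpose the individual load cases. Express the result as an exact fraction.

Load 1 — point force P=11 kN at a=2 m (b=L-a=4):
  y_1 = -Pa(L-x)(2Lx-a²-x²)/(6LEI)  [x>a] = -11·2·(6-(12/5))·(2·6·(12/5)-2²-(12/5)²)/(6·6·2000) = -1309/62500 m
Load 2 — uniform load w=3 kN/m over full span:
  y_2 = -wx(L³-2Lx²+x³)/(24EI) = -3·(12/5)·(6³-2·6·(12/5)²+(12/5)³)/(24·2000) = -7533/312500 m
Load 3 — point force P=3 kN at a=9/2 m (b=L-a=3/2):
  y_3 = -Pbx(L²-b²-x²)/(6LEI)  [x≤a] = -3·(3/2)·(12/5)·(6²-(3/2)²-(12/5)²)/(6·6·2000) = -8397/2000000 m
Load 4 — point force P=-3 kN at a=18/5 m (b=L-a=12/5):
  y_4 = -Pbx(L²-b²-x²)/(6LEI)  [x≤a] = -(-3)·(12/5)·(12/5)·(6²-(12/5)²-(12/5)²)/(6·6·2000) = 459/78125 m
Superposition: y = Σ y_i = -433729/10000000 m ≈ -0.043373 m

y(12/5) = -433729/10000000 m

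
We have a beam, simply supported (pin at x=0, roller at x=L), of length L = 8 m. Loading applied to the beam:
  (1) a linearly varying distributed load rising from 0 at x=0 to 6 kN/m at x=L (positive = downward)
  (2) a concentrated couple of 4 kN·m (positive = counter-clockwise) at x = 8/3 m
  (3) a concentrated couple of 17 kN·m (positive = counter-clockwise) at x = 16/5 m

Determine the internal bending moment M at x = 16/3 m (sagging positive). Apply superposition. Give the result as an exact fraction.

M(16/3) = 451/27 kN·m

Load 1 — triangular load w₀=6 kN/m (0→w₀ over full span):
  M_1 = w₀Lx/6 - w₀x³/(6L) = 6·8·(16/3)/6 - 6·(16/3)³/(6·8) = 640/27 kN·m
Load 2 — applied couple M₀=4 kN·m at a=8/3 m (b=L-a=16/3):
  M_2 = M₀x/L - M₀  [x>a] = 4·(16/3)/8 - 4 = -4/3 kN·m
Load 3 — applied couple M₀=17 kN·m at a=16/5 m (b=L-a=24/5):
  M_3 = M₀x/L - M₀  [x>a] = 17·(16/3)/8 - 17 = -17/3 kN·m
Superposition: M = Σ M_i = 451/27 kN·m ≈ 16.703704 kN·m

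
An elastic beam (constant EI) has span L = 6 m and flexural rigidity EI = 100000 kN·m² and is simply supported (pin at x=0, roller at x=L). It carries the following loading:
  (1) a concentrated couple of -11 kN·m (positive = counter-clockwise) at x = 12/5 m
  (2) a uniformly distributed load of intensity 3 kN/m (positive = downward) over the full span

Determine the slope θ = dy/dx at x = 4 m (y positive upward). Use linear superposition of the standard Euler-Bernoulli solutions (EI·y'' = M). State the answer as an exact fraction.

θ(4) = 1129/7500000 rad

Load 1 — applied couple M₀=-11 kN·m at a=12/5 m (b=L-a=18/5):
  θ_1 = (M₀x²/(2L)-M₀(x-a)+C₁)/EI  [x>a] with C₁=M₀(3b²-L²)/(6L)=-22/25 = ((-11)·4²/(2·6)-(-11)·(4-(12/5))+(-22/25))/100000 = 77/3750000 rad
Load 2 — uniform load w=3 kN/m over full span:
  θ_2 = -w(L³-6Lx²+4x³)/(24EI) = -3·(6³-6·6·4²+4·4³)/(24·100000) = 13/100000 rad
Superposition: θ = Σ θ_i = 1129/7500000 rad ≈ 0.000151 rad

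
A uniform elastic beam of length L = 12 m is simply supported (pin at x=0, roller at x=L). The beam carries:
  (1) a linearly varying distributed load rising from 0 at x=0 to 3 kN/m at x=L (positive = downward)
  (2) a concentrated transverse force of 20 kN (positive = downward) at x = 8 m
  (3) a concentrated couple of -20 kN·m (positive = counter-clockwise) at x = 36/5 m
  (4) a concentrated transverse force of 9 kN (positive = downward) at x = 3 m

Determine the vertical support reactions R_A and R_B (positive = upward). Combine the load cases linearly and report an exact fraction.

R_A = 71/4 kN, R_B = 117/4 kN

Load 1 — triangular load w₀=3 kN/m (0→w₀ over full span):
  R_A = w₀L/6 = 3·12/6 = 6 kN
  R_B = w₀L/3 = 3·12/3 = 12 kN
Load 2 — point force P=20 kN at a=8 m (b=L-a=4):
  R_A = Pb/L = 20·4/12 = 20/3 kN
  R_B = Pa/L = 20·8/12 = 40/3 kN
Load 3 — applied couple M₀=-20 kN·m at a=36/5 m (b=L-a=24/5):
  R_A = M₀/L = (-20)/12 = -5/3 kN
  R_B = -M₀/L = -(-20)/12 = 5/3 kN
Load 4 — point force P=9 kN at a=3 m (b=L-a=9):
  R_A = Pb/L = 9·9/12 = 27/4 kN
  R_B = Pa/L = 9·3/12 = 9/4 kN
Superposition: R_A = 71/4 kN, R_B = 117/4 kN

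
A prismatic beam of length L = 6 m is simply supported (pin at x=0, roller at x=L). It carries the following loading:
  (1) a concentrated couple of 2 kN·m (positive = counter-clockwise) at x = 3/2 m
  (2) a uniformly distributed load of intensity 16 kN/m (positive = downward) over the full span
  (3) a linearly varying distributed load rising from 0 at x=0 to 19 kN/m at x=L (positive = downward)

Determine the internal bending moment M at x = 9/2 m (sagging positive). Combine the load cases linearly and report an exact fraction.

M(9/2) = 2909/32 kN·m

Load 1 — applied couple M₀=2 kN·m at a=3/2 m (b=L-a=9/2):
  M_1 = M₀x/L - M₀  [x>a] = 2·(9/2)/6 - 2 = -1/2 kN·m
Load 2 — uniform load w=16 kN/m over full span:
  M_2 = wx(L-x)/2 = 16·(9/2)·(6-(9/2))/2 = 54 kN·m
Load 3 — triangular load w₀=19 kN/m (0→w₀ over full span):
  M_3 = w₀Lx/6 - w₀x³/(6L) = 19·6·(9/2)/6 - 19·(9/2)³/(6·6) = 1197/32 kN·m
Superposition: M = Σ M_i = 2909/32 kN·m ≈ 90.906250 kN·m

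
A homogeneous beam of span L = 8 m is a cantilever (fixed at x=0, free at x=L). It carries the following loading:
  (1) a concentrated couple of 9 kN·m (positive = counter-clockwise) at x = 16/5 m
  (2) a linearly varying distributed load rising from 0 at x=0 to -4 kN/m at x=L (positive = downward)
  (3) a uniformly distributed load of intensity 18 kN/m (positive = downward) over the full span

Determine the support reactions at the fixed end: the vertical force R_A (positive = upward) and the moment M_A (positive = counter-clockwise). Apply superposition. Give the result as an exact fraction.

Load 1 — applied couple M₀=9 kN·m at a=16/5 m (b=L-a=24/5):
  R_A = 0 kN
  M_A = -M₀ = -9 kN·m
Load 2 — triangular load w₀=-4 kN/m (0→w₀ over full span):
  R_A = w₀L/2 = (-4)·8/2 = -16 kN
  M_A = w₀L²/3 = (-4)·8²/3 = -256/3 kN·m
Load 3 — uniform load w=18 kN/m over full span:
  R_A = wL = 18·8 = 144 kN
  M_A = wL²/2 = 18·8²/2 = 576 kN·m
Superposition: R_A = 128 kN, M_A = 1445/3 kN·m

R_A = 128 kN, M_A = 1445/3 kN·m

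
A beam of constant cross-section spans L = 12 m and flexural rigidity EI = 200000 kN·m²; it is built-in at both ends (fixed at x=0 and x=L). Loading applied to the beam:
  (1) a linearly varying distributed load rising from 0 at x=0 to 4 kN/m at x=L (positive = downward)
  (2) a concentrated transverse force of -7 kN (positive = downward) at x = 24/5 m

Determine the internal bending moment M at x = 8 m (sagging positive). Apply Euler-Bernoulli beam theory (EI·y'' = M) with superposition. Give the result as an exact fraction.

Load 1 — triangular load w₀=4 kN/m (0→w₀ over full span):
  M_1 = 3w₀Lx/20 - w₀L²/30 - w₀x³/(6L) = 3·4·12·8/20 - 4·12²/30 - 4·8³/(6·12) = 448/45 kN·m
Load 2 — point force P=-7 kN at a=24/5 m (b=L-a=36/5):
  M_2 = Pa²(a+3b)(L-x)/L³ - Pa²b/L²  [x>a] = (-7)·(24/5)²·((24/5)+3·(36/5))·(12-8)/12³ - (-7)·(24/5)²·(36/5)/12² = -224/125 kN·m
Superposition: M = Σ M_i = 9184/1125 kN·m ≈ 8.163556 kN·m

M(8) = 9184/1125 kN·m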